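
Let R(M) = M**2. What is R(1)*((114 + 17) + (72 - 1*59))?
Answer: 144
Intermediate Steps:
R(1)*((114 + 17) + (72 - 1*59)) = 1**2*((114 + 17) + (72 - 1*59)) = 1*(131 + (72 - 59)) = 1*(131 + 13) = 1*144 = 144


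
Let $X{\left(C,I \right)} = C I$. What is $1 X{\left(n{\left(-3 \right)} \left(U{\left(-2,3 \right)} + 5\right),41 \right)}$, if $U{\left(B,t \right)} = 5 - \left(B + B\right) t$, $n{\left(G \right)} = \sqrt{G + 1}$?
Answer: $902 i \sqrt{2} \approx 1275.6 i$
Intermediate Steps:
$n{\left(G \right)} = \sqrt{1 + G}$
$U{\left(B,t \right)} = 5 - 2 B t$
$1 X{\left(n{\left(-3 \right)} \left(U{\left(-2,3 \right)} + 5\right),41 \right)} = 1 \sqrt{1 - 3} \left(\left(5 - \left(-4\right) 3\right) + 5\right) 41 = 1 \sqrt{-2} \left(\left(5 + 12\right) + 5\right) 41 = 1 i \sqrt{2} \left(17 + 5\right) 41 = 1 i \sqrt{2} \cdot 22 \cdot 41 = 1 \cdot 22 i \sqrt{2} \cdot 41 = 1 \cdot 902 i \sqrt{2} = 902 i \sqrt{2}$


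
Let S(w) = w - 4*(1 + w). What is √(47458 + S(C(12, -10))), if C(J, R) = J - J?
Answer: √47454 ≈ 217.84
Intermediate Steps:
C(J, R) = 0
S(w) = -4 - 3*w (S(w) = w + (-4 - 4*w) = -4 - 3*w)
√(47458 + S(C(12, -10))) = √(47458 + (-4 - 3*0)) = √(47458 + (-4 + 0)) = √(47458 - 4) = √47454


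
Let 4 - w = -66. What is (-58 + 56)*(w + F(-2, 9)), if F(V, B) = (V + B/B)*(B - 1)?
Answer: -124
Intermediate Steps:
w = 70 (w = 4 - 1*(-66) = 4 + 66 = 70)
F(V, B) = (1 + V)*(-1 + B) (F(V, B) = (V + 1)*(-1 + B) = (1 + V)*(-1 + B))
(-58 + 56)*(w + F(-2, 9)) = (-58 + 56)*(70 + (-1 + 9 - 1*(-2) + 9*(-2))) = -2*(70 + (-1 + 9 + 2 - 18)) = -2*(70 - 8) = -2*62 = -124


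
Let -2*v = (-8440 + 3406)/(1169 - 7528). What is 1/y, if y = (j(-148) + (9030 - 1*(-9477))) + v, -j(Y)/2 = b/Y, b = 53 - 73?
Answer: 235283/4354225762 ≈ 5.4036e-5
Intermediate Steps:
b = -20
v = -2517/6359 (v = -(-8440 + 3406)/(2*(1169 - 7528)) = -(-2517)/(-6359) = -(-2517)*(-1)/6359 = -½*5034/6359 = -2517/6359 ≈ -0.39582)
j(Y) = 40/Y (j(Y) = -(-40)/Y = 40/Y)
y = 4354225762/235283 (y = (40/(-148) + (9030 - 1*(-9477))) - 2517/6359 = (40*(-1/148) + (9030 + 9477)) - 2517/6359 = (-10/37 + 18507) - 2517/6359 = 684749/37 - 2517/6359 = 4354225762/235283 ≈ 18506.)
1/y = 1/(4354225762/235283) = 235283/4354225762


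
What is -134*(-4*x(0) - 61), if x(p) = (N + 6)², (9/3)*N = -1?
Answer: 228470/9 ≈ 25386.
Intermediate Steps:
N = -⅓ (N = (⅓)*(-1) = -⅓ ≈ -0.33333)
x(p) = 289/9 (x(p) = (-⅓ + 6)² = (17/3)² = 289/9)
-134*(-4*x(0) - 61) = -134*(-4*289/9 - 61) = -134*(-1156/9 - 61) = -134*(-1705/9) = 228470/9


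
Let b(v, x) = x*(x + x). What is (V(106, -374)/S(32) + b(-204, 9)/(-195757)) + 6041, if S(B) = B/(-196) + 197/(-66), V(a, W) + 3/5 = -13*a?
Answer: 64562425282109/9965010085 ≈ 6478.9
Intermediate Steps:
V(a, W) = -⅗ - 13*a
S(B) = -197/66 - B/196 (S(B) = B*(-1/196) + 197*(-1/66) = -B/196 - 197/66 = -197/66 - B/196)
b(v, x) = 2*x² (b(v, x) = x*(2*x) = 2*x²)
(V(106, -374)/S(32) + b(-204, 9)/(-195757)) + 6041 = ((-⅗ - 13*106)/(-197/66 - 1/196*32) + (2*9²)/(-195757)) + 6041 = ((-⅗ - 1378)/(-197/66 - 8/49) + (2*81)*(-1/195757)) + 6041 = (-6893/(5*(-10181/3234)) + 162*(-1/195757)) + 6041 = (-6893/5*(-3234/10181) - 162/195757) + 6041 = (22291962/50905 - 162/195757) + 6041 = 4363799358624/9965010085 + 6041 = 64562425282109/9965010085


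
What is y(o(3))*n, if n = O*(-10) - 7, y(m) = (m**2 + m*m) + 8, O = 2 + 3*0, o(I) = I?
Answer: -702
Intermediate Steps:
O = 2 (O = 2 + 0 = 2)
y(m) = 8 + 2*m**2 (y(m) = (m**2 + m**2) + 8 = 2*m**2 + 8 = 8 + 2*m**2)
n = -27 (n = 2*(-10) - 7 = -20 - 7 = -27)
y(o(3))*n = (8 + 2*3**2)*(-27) = (8 + 2*9)*(-27) = (8 + 18)*(-27) = 26*(-27) = -702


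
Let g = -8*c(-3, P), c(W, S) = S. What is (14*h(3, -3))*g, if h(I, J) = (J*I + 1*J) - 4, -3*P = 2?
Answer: -3584/3 ≈ -1194.7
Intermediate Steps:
P = -⅔ (P = -⅓*2 = -⅔ ≈ -0.66667)
h(I, J) = -4 + J + I*J (h(I, J) = (I*J + J) - 4 = (J + I*J) - 4 = -4 + J + I*J)
g = 16/3 (g = -8*(-⅔) = 16/3 ≈ 5.3333)
(14*h(3, -3))*g = (14*(-4 - 3 + 3*(-3)))*(16/3) = (14*(-4 - 3 - 9))*(16/3) = (14*(-16))*(16/3) = -224*16/3 = -3584/3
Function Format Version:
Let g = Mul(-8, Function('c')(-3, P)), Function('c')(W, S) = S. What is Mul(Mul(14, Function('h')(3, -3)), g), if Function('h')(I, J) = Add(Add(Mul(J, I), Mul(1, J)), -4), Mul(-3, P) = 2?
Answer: Rational(-3584, 3) ≈ -1194.7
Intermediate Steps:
P = Rational(-2, 3) (P = Mul(Rational(-1, 3), 2) = Rational(-2, 3) ≈ -0.66667)
Function('h')(I, J) = Add(-4, J, Mul(I, J)) (Function('h')(I, J) = Add(Add(Mul(I, J), J), -4) = Add(Add(J, Mul(I, J)), -4) = Add(-4, J, Mul(I, J)))
g = Rational(16, 3) (g = Mul(-8, Rational(-2, 3)) = Rational(16, 3) ≈ 5.3333)
Mul(Mul(14, Function('h')(3, -3)), g) = Mul(Mul(14, Add(-4, -3, Mul(3, -3))), Rational(16, 3)) = Mul(Mul(14, Add(-4, -3, -9)), Rational(16, 3)) = Mul(Mul(14, -16), Rational(16, 3)) = Mul(-224, Rational(16, 3)) = Rational(-3584, 3)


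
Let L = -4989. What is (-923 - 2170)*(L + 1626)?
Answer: 10401759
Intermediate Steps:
(-923 - 2170)*(L + 1626) = (-923 - 2170)*(-4989 + 1626) = -3093*(-3363) = 10401759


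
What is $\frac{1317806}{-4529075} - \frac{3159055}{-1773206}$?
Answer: $\frac{11970855518089}{8030982964450} \approx 1.4906$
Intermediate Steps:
$\frac{1317806}{-4529075} - \frac{3159055}{-1773206} = 1317806 \left(- \frac{1}{4529075}\right) - - \frac{3159055}{1773206} = - \frac{1317806}{4529075} + \frac{3159055}{1773206} = \frac{11970855518089}{8030982964450}$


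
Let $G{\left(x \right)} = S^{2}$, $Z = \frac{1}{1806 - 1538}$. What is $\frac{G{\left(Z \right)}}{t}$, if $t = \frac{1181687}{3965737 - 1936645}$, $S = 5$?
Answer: $\frac{3902100}{90899} \approx 42.928$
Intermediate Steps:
$Z = \frac{1}{268} \approx 0.0037313$
$G{\left(x \right)} = 25$ ($G{\left(x \right)} = 5^{2} = 25$)
$t = \frac{90899}{156084}$ ($t = \frac{1181687}{3965737 - 1936645} = \frac{1181687}{2029092} = 1181687 \cdot \frac{1}{2029092} = \frac{90899}{156084} \approx 0.58237$)
$\frac{G{\left(Z \right)}}{t} = \frac{25}{\frac{90899}{156084}} = 25 \cdot \frac{156084}{90899} = \frac{3902100}{90899}$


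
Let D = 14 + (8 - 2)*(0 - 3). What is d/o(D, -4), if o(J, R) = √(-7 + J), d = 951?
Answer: -951*I*√11/11 ≈ -286.74*I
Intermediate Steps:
D = -4 (D = 14 + 6*(-3) = 14 - 18 = -4)
d/o(D, -4) = 951/(√(-7 - 4)) = 951/(√(-11)) = 951/((I*√11)) = 951*(-I*√11/11) = -951*I*√11/11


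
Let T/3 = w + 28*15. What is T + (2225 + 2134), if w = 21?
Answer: 5682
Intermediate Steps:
T = 1323 (T = 3*(21 + 28*15) = 3*(21 + 420) = 3*441 = 1323)
T + (2225 + 2134) = 1323 + (2225 + 2134) = 1323 + 4359 = 5682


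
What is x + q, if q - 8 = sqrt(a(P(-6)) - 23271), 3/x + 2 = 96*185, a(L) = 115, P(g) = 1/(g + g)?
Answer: 142067/17758 + 2*I*sqrt(5789) ≈ 8.0002 + 152.17*I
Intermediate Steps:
P(g) = 1/(2*g)
x = 3/17758 (x = 3/(-2 + 96*185) = 3/(-2 + 17760) = 3/17758 ≈ 0.00016894)
q = 8 + 2*I*sqrt(5789) (q = 8 + sqrt(115 - 23271) = 8 + sqrt(-23156) = 8 + 2*I*sqrt(5789) ≈ 8.0 + 152.17*I)
x + q = 3/17758 + (8 + 2*I*sqrt(5789)) = 142067/17758 + 2*I*sqrt(5789)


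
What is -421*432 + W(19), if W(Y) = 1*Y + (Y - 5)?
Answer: -181839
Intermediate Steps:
W(Y) = -5 + 2*Y (W(Y) = Y + (-5 + Y) = -5 + 2*Y)
-421*432 + W(19) = -421*432 + (-5 + 2*19) = -181872 + (-5 + 38) = -181872 + 33 = -181839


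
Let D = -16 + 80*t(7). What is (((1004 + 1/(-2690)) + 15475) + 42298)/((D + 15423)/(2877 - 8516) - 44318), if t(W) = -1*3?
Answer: -891583017431/672296552610 ≈ -1.3262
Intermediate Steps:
t(W) = -3
D = -256 (D = -16 + 80*(-3) = -16 - 240 = -256)
(((1004 + 1/(-2690)) + 15475) + 42298)/((D + 15423)/(2877 - 8516) - 44318) = (((1004 + 1/(-2690)) + 15475) + 42298)/((-256 + 15423)/(2877 - 8516) - 44318) = (((1004 - 1/2690) + 15475) + 42298)/(15167/(-5639) - 44318) = ((2700759/2690 + 15475) + 42298)/(15167*(-1/5639) - 44318) = (44328509/2690 + 42298)/(-15167/5639 - 44318) = 158110129/(2690*(-249924369/5639)) = (158110129/2690)*(-5639/249924369) = -891583017431/672296552610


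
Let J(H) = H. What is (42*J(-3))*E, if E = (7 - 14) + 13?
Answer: -756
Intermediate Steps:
E = 6 (E = -7 + 13 = 6)
(42*J(-3))*E = (42*(-3))*6 = -126*6 = -756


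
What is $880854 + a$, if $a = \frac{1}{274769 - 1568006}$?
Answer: $\frac{1139152984397}{1293237} \approx 8.8085 \cdot 10^{5}$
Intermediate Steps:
$a = - \frac{1}{1293237}$ ($a = \frac{1}{-1293237} = - \frac{1}{1293237} \approx -7.7325 \cdot 10^{-7}$)
$880854 + a = 880854 - \frac{1}{1293237} = \frac{1139152984397}{1293237}$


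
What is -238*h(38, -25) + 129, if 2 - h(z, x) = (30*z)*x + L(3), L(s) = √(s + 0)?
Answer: -6783347 + 238*√3 ≈ -6.7829e+6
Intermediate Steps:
L(s) = √s
h(z, x) = 2 - √3 - 30*x*z (h(z, x) = 2 - ((30*z)*x + √3) = 2 - (30*x*z + √3) = 2 - (√3 + 30*x*z) = 2 + (-√3 - 30*x*z) = 2 - √3 - 30*x*z)
-238*h(38, -25) + 129 = -238*(2 - √3 - 30*(-25)*38) + 129 = -238*(2 - √3 + 28500) + 129 = -238*(28502 - √3) + 129 = (-6783476 + 238*√3) + 129 = -6783347 + 238*√3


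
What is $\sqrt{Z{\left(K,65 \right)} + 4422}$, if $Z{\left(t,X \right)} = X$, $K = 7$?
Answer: $\sqrt{4487} \approx 66.985$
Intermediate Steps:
$\sqrt{Z{\left(K,65 \right)} + 4422} = \sqrt{65 + 4422} = \sqrt{4487}$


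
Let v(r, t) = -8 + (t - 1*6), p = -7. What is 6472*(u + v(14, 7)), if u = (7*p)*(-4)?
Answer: 1223208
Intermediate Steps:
v(r, t) = -14 + t (v(r, t) = -8 + (t - 6) = -8 + (-6 + t) = -14 + t)
u = 196 (u = (7*(-7))*(-4) = -49*(-4) = 196)
6472*(u + v(14, 7)) = 6472*(196 + (-14 + 7)) = 6472*(196 - 7) = 6472*189 = 1223208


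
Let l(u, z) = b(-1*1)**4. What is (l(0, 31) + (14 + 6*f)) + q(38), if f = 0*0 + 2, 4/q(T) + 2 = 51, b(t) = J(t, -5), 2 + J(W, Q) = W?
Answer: 5247/49 ≈ 107.08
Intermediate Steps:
J(W, Q) = -2 + W
b(t) = -2 + t
q(T) = 4/49 (q(T) = 4/(-2 + 51) = 4/49)
f = 2 (f = 0 + 2 = 2)
l(u, z) = 81 (l(u, z) = (-2 - 1*1)**4 = (-2 - 1)**4 = (-3)**4 = 81)
(l(0, 31) + (14 + 6*f)) + q(38) = (81 + (14 + 6*2)) + 4/49 = (81 + (14 + 12)) + 4/49 = (81 + 26) + 4/49 = 107 + 4/49 = 5247/49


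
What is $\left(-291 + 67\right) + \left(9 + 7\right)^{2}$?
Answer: $32$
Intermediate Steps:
$\left(-291 + 67\right) + \left(9 + 7\right)^{2} = -224 + 16^{2} = -224 + 256 = 32$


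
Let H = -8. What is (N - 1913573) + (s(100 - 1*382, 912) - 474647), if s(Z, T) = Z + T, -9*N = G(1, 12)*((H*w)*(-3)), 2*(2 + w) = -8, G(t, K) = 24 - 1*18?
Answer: -2387494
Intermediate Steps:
G(t, K) = 6 (G(t, K) = 24 - 18 = 6)
w = -6 (w = -2 + (1/2)*(-8) = -2 - 4 = -6)
N = 96 (N = -2*-8*(-6)*(-3)/3 = -2*48*(-3)/3 = -2*(-144)/3 = -1/9*(-864) = 96)
s(Z, T) = T + Z
(N - 1913573) + (s(100 - 1*382, 912) - 474647) = (96 - 1913573) + ((912 + (100 - 1*382)) - 474647) = -1913477 + ((912 + (100 - 382)) - 474647) = -1913477 + ((912 - 282) - 474647) = -1913477 + (630 - 474647) = -1913477 - 474017 = -2387494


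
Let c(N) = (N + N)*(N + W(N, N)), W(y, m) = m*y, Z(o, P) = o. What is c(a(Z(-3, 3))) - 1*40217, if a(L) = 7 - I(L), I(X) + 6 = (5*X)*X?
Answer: -103705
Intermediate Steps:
I(X) = -6 + 5*X² (I(X) = -6 + (5*X)*X = -6 + 5*X²)
a(L) = 13 - 5*L² (a(L) = 7 - (-6 + 5*L²) = 7 + (6 - 5*L²) = 13 - 5*L²)
c(N) = 2*N*(N + N²) (c(N) = (N + N)*(N + N*N) = (2*N)*(N + N²) = 2*N*(N + N²))
c(a(Z(-3, 3))) - 1*40217 = 2*(13 - 5*(-3)²)²*(1 + (13 - 5*(-3)²)) - 1*40217 = 2*(13 - 5*9)²*(1 + (13 - 5*9)) - 40217 = 2*(13 - 45)²*(1 + (13 - 45)) - 40217 = 2*(-32)²*(1 - 32) - 40217 = 2*1024*(-31) - 40217 = -63488 - 40217 = -103705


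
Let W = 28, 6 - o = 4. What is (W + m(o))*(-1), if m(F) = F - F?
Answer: -28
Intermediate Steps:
o = 2 (o = 6 - 1*4 = 6 - 4 = 2)
m(F) = 0
(W + m(o))*(-1) = (28 + 0)*(-1) = 28*(-1) = -28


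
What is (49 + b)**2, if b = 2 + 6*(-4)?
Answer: 729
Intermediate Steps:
b = -22 (b = 2 - 24 = -22)
(49 + b)**2 = (49 - 22)**2 = 27**2 = 729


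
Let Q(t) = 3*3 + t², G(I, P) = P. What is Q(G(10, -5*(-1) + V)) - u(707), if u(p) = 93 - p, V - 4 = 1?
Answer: 723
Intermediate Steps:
V = 5 (V = 4 + 1 = 5)
Q(t) = 9 + t²
Q(G(10, -5*(-1) + V)) - u(707) = (9 + (-5*(-1) + 5)²) - (93 - 1*707) = (9 + (5 + 5)²) - (93 - 707) = (9 + 10²) - 1*(-614) = (9 + 100) + 614 = 109 + 614 = 723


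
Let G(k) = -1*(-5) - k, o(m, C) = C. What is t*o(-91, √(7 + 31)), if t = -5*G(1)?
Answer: -20*√38 ≈ -123.29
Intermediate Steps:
G(k) = 5 - k
t = -20 (t = -5*(5 - 1*1) = -5*(5 - 1) = -5*4 = -20)
t*o(-91, √(7 + 31)) = -20*√(7 + 31) = -20*√38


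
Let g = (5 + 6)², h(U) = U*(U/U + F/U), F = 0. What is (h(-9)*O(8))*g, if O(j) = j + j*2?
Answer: -26136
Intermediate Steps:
h(U) = U (h(U) = U*(U/U + 0/U) = U*(1 + 0) = U*1 = U)
g = 121 (g = 11² = 121)
O(j) = 3*j (O(j) = j + 2*j = 3*j)
(h(-9)*O(8))*g = -27*8*121 = -9*24*121 = -216*121 = -26136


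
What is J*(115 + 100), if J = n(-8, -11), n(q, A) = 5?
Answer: 1075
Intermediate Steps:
J = 5
J*(115 + 100) = 5*(115 + 100) = 5*215 = 1075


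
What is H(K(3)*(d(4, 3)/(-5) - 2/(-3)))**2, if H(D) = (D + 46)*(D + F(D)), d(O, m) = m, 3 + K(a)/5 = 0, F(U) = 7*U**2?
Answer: 72900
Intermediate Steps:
K(a) = -15 (K(a) = -15 + 5*0 = -15 + 0 = -15)
H(D) = (46 + D)*(D + 7*D**2) (H(D) = (D + 46)*(D + 7*D**2) = (46 + D)*(D + 7*D**2))
H(K(3)*(d(4, 3)/(-5) - 2/(-3)))**2 = ((-15*(3/(-5) - 2/(-3)))*(46 + 7*(-15*(3/(-5) - 2/(-3)))**2 + 323*(-15*(3/(-5) - 2/(-3)))))**2 = ((-15*(3*(-1/5) - 2*(-1/3)))*(46 + 7*(-15*(3*(-1/5) - 2*(-1/3)))**2 + 323*(-15*(3*(-1/5) - 2*(-1/3)))))**2 = ((-15*(-3/5 + 2/3))*(46 + 7*(-15*(-3/5 + 2/3))**2 + 323*(-15*(-3/5 + 2/3))))**2 = ((-15*1/15)*(46 + 7*(-15*1/15)**2 + 323*(-15*1/15)))**2 = (-(46 + 7*(-1)**2 + 323*(-1)))**2 = (-(46 + 7*1 - 323))**2 = (-(46 + 7 - 323))**2 = (-1*(-270))**2 = 270**2 = 72900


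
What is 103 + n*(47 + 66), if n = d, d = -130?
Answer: -14587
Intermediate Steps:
n = -130
103 + n*(47 + 66) = 103 - 130*(47 + 66) = 103 - 130*113 = 103 - 14690 = -14587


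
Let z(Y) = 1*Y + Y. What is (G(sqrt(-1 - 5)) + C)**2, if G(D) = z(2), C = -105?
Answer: 10201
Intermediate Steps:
z(Y) = 2*Y (z(Y) = Y + Y = 2*Y)
G(D) = 4 (G(D) = 2*2 = 4)
(G(sqrt(-1 - 5)) + C)**2 = (4 - 105)**2 = (-101)**2 = 10201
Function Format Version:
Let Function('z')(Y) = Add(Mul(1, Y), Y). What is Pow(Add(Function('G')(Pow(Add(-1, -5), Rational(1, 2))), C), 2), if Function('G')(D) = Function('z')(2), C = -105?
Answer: 10201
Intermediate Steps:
Function('z')(Y) = Mul(2, Y) (Function('z')(Y) = Add(Y, Y) = Mul(2, Y))
Function('G')(D) = 4 (Function('G')(D) = Mul(2, 2) = 4)
Pow(Add(Function('G')(Pow(Add(-1, -5), Rational(1, 2))), C), 2) = Pow(Add(4, -105), 2) = Pow(-101, 2) = 10201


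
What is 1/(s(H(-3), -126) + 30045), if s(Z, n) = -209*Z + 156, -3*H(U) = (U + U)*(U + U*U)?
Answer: 1/27693 ≈ 3.6110e-5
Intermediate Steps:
H(U) = -2*U*(U + U**2)/3 (H(U) = -(U + U)*(U + U*U)/3 = -2*U*(U + U**2)/3)
s(Z, n) = 156 - 209*Z
1/(s(H(-3), -126) + 30045) = 1/((156 - 418*(-3)**2*(-1 - 1*(-3))/3) + 30045) = 1/((156 - 418*9*(-1 + 3)/3) + 30045) = 1/((156 - 418*9*2/3) + 30045) = 1/((156 - 209*12) + 30045) = 1/((156 - 2508) + 30045) = 1/(-2352 + 30045) = 1/27693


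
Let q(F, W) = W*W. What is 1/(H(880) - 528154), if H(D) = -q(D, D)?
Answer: -1/1302554 ≈ -7.6772e-7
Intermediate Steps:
q(F, W) = W**2
H(D) = -D**2
1/(H(880) - 528154) = 1/(-1*880**2 - 528154) = 1/(-1*774400 - 528154) = 1/(-774400 - 528154) = 1/(-1302554) = -1/1302554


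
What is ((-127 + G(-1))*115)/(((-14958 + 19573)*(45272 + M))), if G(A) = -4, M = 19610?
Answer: -3013/59886086 ≈ -5.0312e-5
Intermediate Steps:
((-127 + G(-1))*115)/(((-14958 + 19573)*(45272 + M))) = ((-127 - 4)*115)/(((-14958 + 19573)*(45272 + 19610))) = (-131*115)/((4615*64882)) = -15065/299430430 = -15065*1/299430430 = -3013/59886086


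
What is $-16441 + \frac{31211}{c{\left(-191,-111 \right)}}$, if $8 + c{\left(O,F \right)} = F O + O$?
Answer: $- \frac{345262671}{21002} \approx -16440.0$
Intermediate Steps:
$c{\left(O,F \right)} = -8 + O + F O$ ($c{\left(O,F \right)} = -8 + \left(F O + O\right) = -8 + \left(O + F O\right) = -8 + O + F O$)
$-16441 + \frac{31211}{c{\left(-191,-111 \right)}} = -16441 + \frac{31211}{-8 - 191 - -21201} = -16441 + \frac{31211}{-8 - 191 + 21201} = -16441 + \frac{31211}{21002} = - \frac{345262671}{21002}$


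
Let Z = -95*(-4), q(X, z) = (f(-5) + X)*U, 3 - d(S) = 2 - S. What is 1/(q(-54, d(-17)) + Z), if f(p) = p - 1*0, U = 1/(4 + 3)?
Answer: 7/2601 ≈ 0.0026913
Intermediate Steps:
d(S) = 1 + S (d(S) = 3 - (2 - S) = 3 + (-2 + S) = 1 + S)
U = ⅐ (U = 1/7 = ⅐ ≈ 0.14286)
f(p) = p (f(p) = p + 0 = p)
q(X, z) = -5/7 + X/7 (q(X, z) = (-5 + X)*(⅐) = -5/7 + X/7)
Z = 380
1/(q(-54, d(-17)) + Z) = 1/((-5/7 + (⅐)*(-54)) + 380) = 1/((-5/7 - 54/7) + 380) = 1/(-59/7 + 380) = 1/(2601/7) = 7/2601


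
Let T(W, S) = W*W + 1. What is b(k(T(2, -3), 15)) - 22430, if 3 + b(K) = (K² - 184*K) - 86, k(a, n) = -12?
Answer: -20167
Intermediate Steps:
T(W, S) = 1 + W² (T(W, S) = W² + 1 = 1 + W²)
b(K) = -89 + K² - 184*K (b(K) = -3 + ((K² - 184*K) - 86) = -3 + (-86 + K² - 184*K) = -89 + K² - 184*K)
b(k(T(2, -3), 15)) - 22430 = (-89 + (-12)² - 184*(-12)) - 22430 = (-89 + 144 + 2208) - 22430 = 2263 - 22430 = -20167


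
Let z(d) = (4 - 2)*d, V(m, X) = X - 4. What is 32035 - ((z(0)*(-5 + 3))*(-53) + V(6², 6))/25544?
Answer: 409151019/12772 ≈ 32035.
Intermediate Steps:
V(m, X) = -4 + X
z(d) = 2*d
32035 - ((z(0)*(-5 + 3))*(-53) + V(6², 6))/25544 = 32035 - (((2*0)*(-5 + 3))*(-53) + (-4 + 6))/25544 = 32035 - ((0*(-2))*(-53) + 2)/25544 = 32035 - (0*(-53) + 2)/25544 = 32035 - (0 + 2)/25544 = 32035 - 2/25544 = 32035 - 1*1/12772 = 32035 - 1/12772 = 409151019/12772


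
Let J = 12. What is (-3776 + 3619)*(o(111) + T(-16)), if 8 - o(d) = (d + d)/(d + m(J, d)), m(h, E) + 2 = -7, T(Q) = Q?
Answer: 27161/17 ≈ 1597.7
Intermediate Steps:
m(h, E) = -9 (m(h, E) = -2 - 7 = -9)
o(d) = 8 - 2*d/(-9 + d) (o(d) = 8 - (d + d)/(d - 9) = 8 - 2*d/(-9 + d))
(-3776 + 3619)*(o(111) + T(-16)) = (-3776 + 3619)*(6*(-12 + 111)/(-9 + 111) - 16) = -157*(6*99/102 - 16) = -157*(6*(1/102)*99 - 16) = -157*(99/17 - 16) = -157*(-173/17) = 27161/17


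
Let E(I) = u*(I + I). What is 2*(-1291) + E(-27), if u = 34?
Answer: -4418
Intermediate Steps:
E(I) = 68*I (E(I) = 34*(I + I) = 34*(2*I) = 68*I)
2*(-1291) + E(-27) = 2*(-1291) + 68*(-27) = -2582 - 1836 = -4418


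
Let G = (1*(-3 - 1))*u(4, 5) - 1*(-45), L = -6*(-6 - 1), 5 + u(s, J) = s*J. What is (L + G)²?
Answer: 729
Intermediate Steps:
u(s, J) = -5 + J*s (u(s, J) = -5 + s*J = -5 + J*s)
L = 42 (L = -6*(-7) = 42)
G = -15 (G = (1*(-3 - 1))*(-5 + 5*4) - 1*(-45) = (1*(-4))*(-5 + 20) + 45 = -4*15 + 45 = -60 + 45 = -15)
(L + G)² = (42 - 15)² = 27² = 729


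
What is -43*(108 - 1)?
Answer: -4601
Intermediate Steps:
-43*(108 - 1) = -43*107 = -4601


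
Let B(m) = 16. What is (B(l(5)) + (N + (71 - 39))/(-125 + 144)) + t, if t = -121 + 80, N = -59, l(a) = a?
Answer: -502/19 ≈ -26.421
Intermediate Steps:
t = -41
(B(l(5)) + (N + (71 - 39))/(-125 + 144)) + t = (16 + (-59 + (71 - 39))/(-125 + 144)) - 41 = (16 + (-59 + 32)/19) - 41 = (16 - 27*1/19) - 41 = (16 - 27/19) - 41 = 277/19 - 41 = -502/19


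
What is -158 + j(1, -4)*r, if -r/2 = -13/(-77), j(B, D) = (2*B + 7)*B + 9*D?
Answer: -11464/77 ≈ -148.88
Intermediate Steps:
j(B, D) = 9*D + B*(7 + 2*B) (j(B, D) = (7 + 2*B)*B + 9*D = B*(7 + 2*B) + 9*D = 9*D + B*(7 + 2*B))
r = -26/77 (r = -(-26)/(-77) = -(-26)*(-1)/77 = -2*13/77 = -26/77 ≈ -0.33766)
-158 + j(1, -4)*r = -158 + (2*1² + 7*1 + 9*(-4))*(-26/77) = -158 + (2*1 + 7 - 36)*(-26/77) = -158 + (2 + 7 - 36)*(-26/77) = -158 - 27*(-26/77) = -158 + 702/77 = -11464/77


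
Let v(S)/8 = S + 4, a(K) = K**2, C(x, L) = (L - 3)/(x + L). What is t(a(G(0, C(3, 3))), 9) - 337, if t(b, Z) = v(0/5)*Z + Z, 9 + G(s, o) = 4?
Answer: -40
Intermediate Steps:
C(x, L) = (-3 + L)/(L + x)
G(s, o) = -5 (G(s, o) = -9 + 4 = -5)
v(S) = 32 + 8*S (v(S) = 8*(S + 4) = 8*(4 + S) = 32 + 8*S)
t(b, Z) = 33*Z (t(b, Z) = (32 + 8*(0/5))*Z + Z = (32 + 8*(0*(1/5)))*Z + Z = (32 + 8*0)*Z + Z = (32 + 0)*Z + Z = 32*Z + Z = 33*Z)
t(a(G(0, C(3, 3))), 9) - 337 = 33*9 - 337 = 297 - 337 = -40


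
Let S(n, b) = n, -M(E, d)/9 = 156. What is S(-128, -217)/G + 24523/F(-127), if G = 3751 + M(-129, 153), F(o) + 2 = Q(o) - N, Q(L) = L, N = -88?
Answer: -57560729/96227 ≈ -598.18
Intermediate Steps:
M(E, d) = -1404 (M(E, d) = -9*156 = -1404)
F(o) = 86 + o (F(o) = -2 + (o - 1*(-88)) = -2 + (o + 88) = -2 + (88 + o) = 86 + o)
G = 2347 (G = 3751 - 1404 = 2347)
S(-128, -217)/G + 24523/F(-127) = -128/2347 + 24523/(86 - 127) = -128*1/2347 + 24523/(-41) = -128/2347 + 24523*(-1/41) = -128/2347 - 24523/41 = -57560729/96227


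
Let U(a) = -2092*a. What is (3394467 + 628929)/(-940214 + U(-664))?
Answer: 2011698/224437 ≈ 8.9633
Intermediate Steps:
(3394467 + 628929)/(-940214 + U(-664)) = (3394467 + 628929)/(-940214 - 2092*(-664)) = 4023396/(-940214 + 1389088) = 4023396/448874 = 4023396*(1/448874) = 2011698/224437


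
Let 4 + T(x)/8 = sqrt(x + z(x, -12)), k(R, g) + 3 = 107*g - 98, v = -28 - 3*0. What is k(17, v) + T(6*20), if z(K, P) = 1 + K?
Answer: -3129 + 8*sqrt(241) ≈ -3004.8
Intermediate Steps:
v = -28 (v = -28 - 0 = -28 - 1*0 = -28 + 0 = -28)
k(R, g) = -101 + 107*g (k(R, g) = -3 + (107*g - 98) = -3 + (-98 + 107*g) = -101 + 107*g)
T(x) = -32 + 8*sqrt(1 + 2*x) (T(x) = -32 + 8*sqrt(x + (1 + x)) = -32 + 8*sqrt(1 + 2*x))
k(17, v) + T(6*20) = (-101 + 107*(-28)) + (-32 + 8*sqrt(1 + 2*(6*20))) = (-101 - 2996) + (-32 + 8*sqrt(1 + 2*120)) = -3097 + (-32 + 8*sqrt(1 + 240)) = -3097 + (-32 + 8*sqrt(241)) = -3129 + 8*sqrt(241)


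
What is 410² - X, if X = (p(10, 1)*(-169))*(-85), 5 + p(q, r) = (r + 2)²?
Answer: 110640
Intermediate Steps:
p(q, r) = -5 + (2 + r)² (p(q, r) = -5 + (r + 2)² = -5 + (2 + r)²)
X = 57460 (X = ((-5 + (2 + 1)²)*(-169))*(-85) = ((-5 + 3²)*(-169))*(-85) = ((-5 + 9)*(-169))*(-85) = (4*(-169))*(-85) = -676*(-85) = 57460)
410² - X = 410² - 1*57460 = 168100 - 57460 = 110640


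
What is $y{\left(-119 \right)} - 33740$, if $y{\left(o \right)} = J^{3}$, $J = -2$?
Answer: $-33748$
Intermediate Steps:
$y{\left(o \right)} = -8$ ($y{\left(o \right)} = \left(-2\right)^{3} = -8$)
$y{\left(-119 \right)} - 33740 = -8 - 33740 = -33748$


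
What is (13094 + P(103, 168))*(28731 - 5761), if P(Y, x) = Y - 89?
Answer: 301090760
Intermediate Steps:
P(Y, x) = -89 + Y
(13094 + P(103, 168))*(28731 - 5761) = (13094 + (-89 + 103))*(28731 - 5761) = (13094 + 14)*22970 = 13108*22970 = 301090760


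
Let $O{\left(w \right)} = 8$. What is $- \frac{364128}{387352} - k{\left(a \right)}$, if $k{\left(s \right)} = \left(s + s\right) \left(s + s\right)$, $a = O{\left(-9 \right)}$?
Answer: $- \frac{12440780}{48419} \approx -256.94$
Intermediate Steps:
$a = 8$
$k{\left(s \right)} = 4 s^{2}$ ($k{\left(s \right)} = 2 s 2 s = 4 s^{2}$)
$- \frac{364128}{387352} - k{\left(a \right)} = - \frac{364128}{387352} - 4 \cdot 8^{2} = \left(-364128\right) \frac{1}{387352} - 4 \cdot 64 = - \frac{45516}{48419} - 256 = - \frac{12440780}{48419}$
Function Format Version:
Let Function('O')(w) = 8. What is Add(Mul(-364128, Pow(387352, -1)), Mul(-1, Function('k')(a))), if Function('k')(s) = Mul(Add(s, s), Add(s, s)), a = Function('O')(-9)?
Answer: Rational(-12440780, 48419) ≈ -256.94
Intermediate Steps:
a = 8
Function('k')(s) = Mul(4, Pow(s, 2)) (Function('k')(s) = Mul(Mul(2, s), Mul(2, s)) = Mul(4, Pow(s, 2)))
Add(Mul(-364128, Pow(387352, -1)), Mul(-1, Function('k')(a))) = Add(Mul(-364128, Pow(387352, -1)), Mul(-1, Mul(4, Pow(8, 2)))) = Add(Mul(-364128, Rational(1, 387352)), Mul(-1, Mul(4, 64))) = Add(Rational(-45516, 48419), Mul(-1, 256)) = Add(Rational(-45516, 48419), -256) = Rational(-12440780, 48419)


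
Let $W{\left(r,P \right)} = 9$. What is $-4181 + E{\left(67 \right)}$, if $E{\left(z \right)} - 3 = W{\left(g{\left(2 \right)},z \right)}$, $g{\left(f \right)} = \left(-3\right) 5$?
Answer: $-4169$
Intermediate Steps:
$g{\left(f \right)} = -15$
$E{\left(z \right)} = 12$ ($E{\left(z \right)} = 3 + 9 = 12$)
$-4181 + E{\left(67 \right)} = -4181 + 12 = -4169$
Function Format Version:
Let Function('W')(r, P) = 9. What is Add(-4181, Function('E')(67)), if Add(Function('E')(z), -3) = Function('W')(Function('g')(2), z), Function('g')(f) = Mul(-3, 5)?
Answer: -4169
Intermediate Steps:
Function('g')(f) = -15
Function('E')(z) = 12 (Function('E')(z) = Add(3, 9) = 12)
Add(-4181, Function('E')(67)) = Add(-4181, 12) = -4169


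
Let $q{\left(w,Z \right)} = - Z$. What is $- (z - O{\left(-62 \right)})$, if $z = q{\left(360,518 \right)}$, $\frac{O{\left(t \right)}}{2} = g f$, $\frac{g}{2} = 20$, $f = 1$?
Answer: $598$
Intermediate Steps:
$g = 40$ ($g = 2 \cdot 20 = 40$)
$O{\left(t \right)} = 80$ ($O{\left(t \right)} = 2 \cdot 40 \cdot 1 = 2 \cdot 40 = 80$)
$z = -518$ ($z = \left(-1\right) 518 = -518$)
$- (z - O{\left(-62 \right)}) = - (-518 - 80) = \left(-1\right) \left(-598\right) = 598$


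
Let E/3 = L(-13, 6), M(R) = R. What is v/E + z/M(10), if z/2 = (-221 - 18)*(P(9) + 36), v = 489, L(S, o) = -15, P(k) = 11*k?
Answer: -96958/15 ≈ -6463.9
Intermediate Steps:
E = -45 (E = 3*(-15) = -45)
z = -64530 (z = 2*((-221 - 18)*(11*9 + 36)) = 2*(-239*(99 + 36)) = 2*(-239*135) = 2*(-32265) = -64530)
v/E + z/M(10) = 489/(-45) - 64530/10 = 489*(-1/45) - 64530*1/10 = -163/15 - 6453 = -96958/15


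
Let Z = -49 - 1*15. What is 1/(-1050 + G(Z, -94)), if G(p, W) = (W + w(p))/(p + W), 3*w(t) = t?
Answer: -237/248677 ≈ -0.00095304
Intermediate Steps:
Z = -64 (Z = -49 - 15 = -64)
w(t) = t/3
G(p, W) = (W + p/3)/(W + p) (G(p, W) = (W + p/3)/(p + W) = (W + p/3)/(W + p))
1/(-1050 + G(Z, -94)) = 1/(-1050 + (-94 + (1/3)*(-64))/(-94 - 64)) = 1/(-1050 + (-94 - 64/3)/(-158)) = 1/(-1050 - 1/158*(-346/3)) = 1/(-1050 + 173/237) = 1/(-248677/237) = -237/248677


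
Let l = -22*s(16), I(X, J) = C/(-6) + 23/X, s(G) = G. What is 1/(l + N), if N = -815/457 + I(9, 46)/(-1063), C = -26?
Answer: -4372119/1546811327 ≈ -0.0028265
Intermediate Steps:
I(X, J) = 13/3 + 23/X (I(X, J) = -26/(-6) + 23/X = -26*(-⅙) + 23/X = 13/3 + 23/X)
l = -352 (l = -22*16 = -352)
N = -7825439/4372119 (N = -815/457 + (13/3 + 23/9)/(-1063) = -815*1/457 + (13/3 + 23*(⅑))*(-1/1063) = -815/457 + (13/3 + 23/9)*(-1/1063) = -815/457 + (62/9)*(-1/1063) = -815/457 - 62/9567 = -7825439/4372119 ≈ -1.7899)
1/(l + N) = 1/(-352 - 7825439/4372119) = 1/(-1546811327/4372119) = -4372119/1546811327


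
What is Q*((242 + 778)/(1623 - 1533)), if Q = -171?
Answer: -1938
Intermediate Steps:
Q*((242 + 778)/(1623 - 1533)) = -171*(242 + 778)/(1623 - 1533) = -174420/90 = -171*34/3 = -1938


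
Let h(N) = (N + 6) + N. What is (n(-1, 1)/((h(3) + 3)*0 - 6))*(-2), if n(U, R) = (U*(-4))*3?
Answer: 4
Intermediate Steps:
h(N) = 6 + 2*N (h(N) = (6 + N) + N = 6 + 2*N)
n(U, R) = -12*U (n(U, R) = -4*U*3 = -12*U)
(n(-1, 1)/((h(3) + 3)*0 - 6))*(-2) = ((-12*(-1))/(((6 + 2*3) + 3)*0 - 6))*(-2) = (12/(((6 + 6) + 3)*0 - 6))*(-2) = (12/((12 + 3)*0 - 6))*(-2) = (12/(15*0 - 6))*(-2) = (12/(0 - 6))*(-2) = (12/(-6))*(-2) = (12*(-⅙))*(-2) = -2*(-2) = 4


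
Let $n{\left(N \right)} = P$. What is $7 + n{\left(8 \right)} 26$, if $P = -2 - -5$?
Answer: $85$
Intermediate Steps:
$P = 3$ ($P = -2 + 5 = 3$)
$n{\left(N \right)} = 3$
$7 + n{\left(8 \right)} 26 = 7 + 3 \cdot 26 = 7 + 78 = 85$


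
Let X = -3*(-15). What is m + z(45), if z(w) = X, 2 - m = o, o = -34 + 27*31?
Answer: -756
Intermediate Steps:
o = 803 (o = -34 + 837 = 803)
m = -801 (m = 2 - 1*803 = 2 - 803 = -801)
X = 45
z(w) = 45
m + z(45) = -801 + 45 = -756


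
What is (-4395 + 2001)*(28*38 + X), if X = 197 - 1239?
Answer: -52668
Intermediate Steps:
X = -1042
(-4395 + 2001)*(28*38 + X) = (-4395 + 2001)*(28*38 - 1042) = -2394*(1064 - 1042) = -2394*22 = -52668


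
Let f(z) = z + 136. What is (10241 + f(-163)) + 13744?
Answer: 23958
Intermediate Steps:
f(z) = 136 + z
(10241 + f(-163)) + 13744 = (10241 + (136 - 163)) + 13744 = (10241 - 27) + 13744 = 10214 + 13744 = 23958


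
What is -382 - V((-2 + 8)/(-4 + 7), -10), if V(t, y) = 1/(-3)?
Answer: -1145/3 ≈ -381.67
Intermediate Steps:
V(t, y) = -⅓ (V(t, y) = -⅓*1 = -⅓)
-382 - V((-2 + 8)/(-4 + 7), -10) = -382 - 1*(-⅓) = -382 + ⅓ = -1145/3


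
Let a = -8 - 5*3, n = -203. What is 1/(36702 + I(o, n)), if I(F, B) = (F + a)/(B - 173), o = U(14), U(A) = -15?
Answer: 188/6899995 ≈ 2.7246e-5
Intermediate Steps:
a = -23 (a = -8 - 15 = -23)
o = -15
I(F, B) = (-23 + F)/(-173 + B) (I(F, B) = (F - 23)/(B - 173) = (-23 + F)/(-173 + B))
1/(36702 + I(o, n)) = 1/(36702 + (-23 - 15)/(-173 - 203)) = 1/(36702 - 38/(-376)) = 1/(36702 - 1/376*(-38)) = 1/(36702 + 19/188) = 1/(6899995/188) = 188/6899995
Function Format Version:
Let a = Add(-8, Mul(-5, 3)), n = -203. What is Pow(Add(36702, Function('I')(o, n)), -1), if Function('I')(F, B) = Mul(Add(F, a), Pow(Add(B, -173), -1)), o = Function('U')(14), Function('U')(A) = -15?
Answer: Rational(188, 6899995) ≈ 2.7246e-5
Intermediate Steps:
a = -23 (a = Add(-8, -15) = -23)
o = -15
Function('I')(F, B) = Mul(Pow(Add(-173, B), -1), Add(-23, F)) (Function('I')(F, B) = Mul(Add(F, -23), Pow(Add(B, -173), -1)) = Mul(Add(-23, F), Pow(Add(-173, B), -1)) = Mul(Pow(Add(-173, B), -1), Add(-23, F)))
Pow(Add(36702, Function('I')(o, n)), -1) = Pow(Add(36702, Mul(Pow(Add(-173, -203), -1), Add(-23, -15))), -1) = Pow(Add(36702, Mul(Pow(-376, -1), -38)), -1) = Pow(Add(36702, Mul(Rational(-1, 376), -38)), -1) = Pow(Add(36702, Rational(19, 188)), -1) = Pow(Rational(6899995, 188), -1) = Rational(188, 6899995)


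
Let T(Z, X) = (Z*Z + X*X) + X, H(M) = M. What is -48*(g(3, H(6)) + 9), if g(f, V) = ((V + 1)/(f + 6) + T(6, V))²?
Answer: -8054560/27 ≈ -2.9832e+5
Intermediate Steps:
T(Z, X) = X + X² + Z² (T(Z, X) = (Z² + X²) + X = (X² + Z²) + X = X + X² + Z²)
g(f, V) = (36 + V + V² + (1 + V)/(6 + f))² (g(f, V) = ((V + 1)/(f + 6) + (V + V² + 6²))² = ((1 + V)/(6 + f) + (V + V² + 36))² = ((1 + V)/(6 + f) + (36 + V + V²))² = (36 + V + V² + (1 + V)/(6 + f))²)
-48*(g(3, H(6)) + 9) = -48*((217 + 6*6² + 7*6 + 3*(36 + 6 + 6²))²/(6 + 3)² + 9) = -48*((217 + 6*36 + 42 + 3*(36 + 6 + 36))²/9² + 9) = -48*((217 + 216 + 42 + 3*78)²/81 + 9) = -48*((217 + 216 + 42 + 234)²/81 + 9) = -48*((1/81)*709² + 9) = -48*((1/81)*502681 + 9) = -48*(502681/81 + 9) = -48*503410/81 = -8054560/27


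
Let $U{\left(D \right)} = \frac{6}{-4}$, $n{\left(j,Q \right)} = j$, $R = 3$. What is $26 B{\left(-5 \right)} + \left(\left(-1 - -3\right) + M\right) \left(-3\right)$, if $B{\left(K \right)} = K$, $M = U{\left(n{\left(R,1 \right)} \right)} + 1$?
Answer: $- \frac{269}{2} \approx -134.5$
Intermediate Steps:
$U{\left(D \right)} = - \frac{3}{2}$ ($U{\left(D \right)} = 6 \left(- \frac{1}{4}\right) = - \frac{3}{2}$)
$M = - \frac{1}{2}$ ($M = - \frac{3}{2} + 1 = - \frac{1}{2} \approx -0.5$)
$26 B{\left(-5 \right)} + \left(\left(-1 - -3\right) + M\right) \left(-3\right) = 26 \left(-5\right) + \left(\left(-1 - -3\right) - \frac{1}{2}\right) \left(-3\right) = -130 + \left(\left(-1 + 3\right) - \frac{1}{2}\right) \left(-3\right) = -130 + \left(2 - \frac{1}{2}\right) \left(-3\right) = -130 + \frac{3}{2} \left(-3\right) = -130 - \frac{9}{2} = - \frac{269}{2}$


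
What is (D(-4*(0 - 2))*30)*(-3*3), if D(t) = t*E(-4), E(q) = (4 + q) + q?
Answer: 8640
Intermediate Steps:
E(q) = 4 + 2*q
D(t) = -4*t (D(t) = t*(4 + 2*(-4)) = t*(4 - 8) = t*(-4) = -4*t)
(D(-4*(0 - 2))*30)*(-3*3) = (-(-16)*(0 - 2)*30)*(-3*3) = (-(-16)*(-2)*30)*(-9) = (-4*8*30)*(-9) = -32*30*(-9) = -960*(-9) = 8640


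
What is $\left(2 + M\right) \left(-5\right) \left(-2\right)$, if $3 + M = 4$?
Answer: $30$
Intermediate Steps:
$M = 1$ ($M = -3 + 4 = 1$)
$\left(2 + M\right) \left(-5\right) \left(-2\right) = \left(2 + 1\right) \left(-5\right) \left(-2\right) = 3 \left(-5\right) \left(-2\right) = \left(-15\right) \left(-2\right) = 30$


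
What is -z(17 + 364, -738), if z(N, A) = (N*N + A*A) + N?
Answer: -690186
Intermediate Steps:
z(N, A) = N + A² + N² (z(N, A) = (N² + A²) + N = (A² + N²) + N = N + A² + N²)
-z(17 + 364, -738) = -((17 + 364) + (-738)² + (17 + 364)²) = -(381 + 544644 + 381²) = -(381 + 544644 + 145161) = -1*690186 = -690186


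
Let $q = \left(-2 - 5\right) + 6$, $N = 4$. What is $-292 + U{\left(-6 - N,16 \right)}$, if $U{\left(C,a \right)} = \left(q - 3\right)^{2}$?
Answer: $-276$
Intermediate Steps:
$q = -1$ ($q = -7 + 6 = -1$)
$U{\left(C,a \right)} = 16$ ($U{\left(C,a \right)} = \left(-1 - 3\right)^{2} = \left(-4\right)^{2} = 16$)
$-292 + U{\left(-6 - N,16 \right)} = -292 + 16 = -276$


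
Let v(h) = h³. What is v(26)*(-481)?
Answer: -8454056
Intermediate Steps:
v(26)*(-481) = 26³*(-481) = 17576*(-481) = -8454056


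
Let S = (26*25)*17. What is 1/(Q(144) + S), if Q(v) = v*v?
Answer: 1/31786 ≈ 3.1460e-5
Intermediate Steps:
Q(v) = v²
S = 11050 (S = 650*17 = 11050)
1/(Q(144) + S) = 1/(144² + 11050) = 1/(20736 + 11050) = 1/31786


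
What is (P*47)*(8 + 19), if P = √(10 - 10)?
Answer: 0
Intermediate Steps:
P = 0 (P = √0 = 0)
(P*47)*(8 + 19) = (0*47)*(8 + 19) = 0*27 = 0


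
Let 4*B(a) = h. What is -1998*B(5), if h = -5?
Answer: 4995/2 ≈ 2497.5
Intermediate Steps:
B(a) = -5/4 (B(a) = (1/4)*(-5) = -5/4)
-1998*B(5) = -1998*(-5/4) = 4995/2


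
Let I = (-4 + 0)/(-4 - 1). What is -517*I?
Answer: -2068/5 ≈ -413.60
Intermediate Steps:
I = ⅘ (I = -4/(-5) = -4*(-⅕) = ⅘ ≈ 0.80000)
-517*I = -517*⅘ = -2068/5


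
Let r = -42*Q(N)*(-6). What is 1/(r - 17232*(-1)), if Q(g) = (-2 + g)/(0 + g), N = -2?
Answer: 1/17736 ≈ 5.6383e-5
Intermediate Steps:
Q(g) = (-2 + g)/g
r = 504 (r = -42*(-2 - 2)/(-2)*(-6) = -(-21)*(-4)*(-6) = -42*2*(-6) = -84*(-6) = 504)
1/(r - 17232*(-1)) = 1/(504 - 17232*(-1)) = 1/(504 - 1077*(-16)) = 1/(504 + 17232) = 1/17736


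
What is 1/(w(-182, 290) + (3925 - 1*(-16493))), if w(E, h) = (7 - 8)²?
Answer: 1/20419 ≈ 4.8974e-5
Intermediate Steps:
w(E, h) = 1 (w(E, h) = (-1)² = 1)
1/(w(-182, 290) + (3925 - 1*(-16493))) = 1/(1 + (3925 - 1*(-16493))) = 1/(1 + (3925 + 16493)) = 1/(1 + 20418) = 1/20419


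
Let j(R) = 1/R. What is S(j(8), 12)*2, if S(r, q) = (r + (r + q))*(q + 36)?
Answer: 1176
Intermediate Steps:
S(r, q) = (36 + q)*(q + 2*r) (S(r, q) = (r + (q + r))*(36 + q) = (q + 2*r)*(36 + q) = (36 + q)*(q + 2*r))
S(j(8), 12)*2 = (12**2 + 36*12 + 72/8 + 2*12/8)*2 = (144 + 432 + 72*(1/8) + 2*12*(1/8))*2 = (144 + 432 + 9 + 3)*2 = 588*2 = 1176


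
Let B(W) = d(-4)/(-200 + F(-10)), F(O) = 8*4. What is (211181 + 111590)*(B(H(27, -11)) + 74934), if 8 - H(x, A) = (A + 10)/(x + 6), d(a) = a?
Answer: 1015834251559/42 ≈ 2.4187e+10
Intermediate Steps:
F(O) = 32
H(x, A) = 8 - (10 + A)/(6 + x) (H(x, A) = 8 - (A + 10)/(x + 6) = 8 - (10 + A)/(6 + x))
B(W) = 1/42 (B(W) = -4/(-200 + 32) = -4/(-168) = -4*(-1/168) = 1/42)
(211181 + 111590)*(B(H(27, -11)) + 74934) = (211181 + 111590)*(1/42 + 74934) = 322771*(3147229/42) = 1015834251559/42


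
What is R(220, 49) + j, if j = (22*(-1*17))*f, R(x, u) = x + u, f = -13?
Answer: 5131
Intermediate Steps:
R(x, u) = u + x
j = 4862 (j = (22*(-1*17))*(-13) = (22*(-17))*(-13) = -374*(-13) = 4862)
R(220, 49) + j = (49 + 220) + 4862 = 269 + 4862 = 5131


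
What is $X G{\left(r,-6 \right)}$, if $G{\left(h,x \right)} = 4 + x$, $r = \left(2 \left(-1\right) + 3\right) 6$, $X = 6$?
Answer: $-12$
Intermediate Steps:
$r = 6$ ($r = \left(-2 + 3\right) 6 = 1 \cdot 6 = 6$)
$X G{\left(r,-6 \right)} = 6 \left(4 - 6\right) = 6 \left(-2\right) = -12$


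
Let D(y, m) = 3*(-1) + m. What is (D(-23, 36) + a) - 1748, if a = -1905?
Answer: -3620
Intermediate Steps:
D(y, m) = -3 + m
(D(-23, 36) + a) - 1748 = ((-3 + 36) - 1905) - 1748 = (33 - 1905) - 1748 = -1872 - 1748 = -3620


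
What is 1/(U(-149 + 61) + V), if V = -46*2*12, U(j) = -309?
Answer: -1/1413 ≈ -0.00070771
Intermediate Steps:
V = -1104 (V = -92*12 = -1104)
1/(U(-149 + 61) + V) = 1/(-309 - 1104) = 1/(-1413) = -1/1413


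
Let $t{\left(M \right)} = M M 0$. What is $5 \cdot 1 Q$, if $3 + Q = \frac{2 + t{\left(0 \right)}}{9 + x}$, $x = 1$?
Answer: $-14$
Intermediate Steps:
$t{\left(M \right)} = 0$ ($t{\left(M \right)} = M^{2} \cdot 0 = 0$)
$Q = - \frac{14}{5}$ ($Q = -3 + \frac{2 + 0}{9 + 1} = -3 + \frac{2}{10} = -3 + 2 \cdot \frac{1}{10} = -3 + \frac{1}{5} = - \frac{14}{5} \approx -2.8$)
$5 \cdot 1 Q = 5 \cdot 1 \left(- \frac{14}{5}\right) = 5 \left(- \frac{14}{5}\right) = -14$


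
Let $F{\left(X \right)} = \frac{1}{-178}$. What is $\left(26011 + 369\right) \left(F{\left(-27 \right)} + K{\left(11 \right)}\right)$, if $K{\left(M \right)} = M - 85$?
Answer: $- \frac{173751870}{89} \approx -1.9523 \cdot 10^{6}$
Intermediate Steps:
$K{\left(M \right)} = -85 + M$
$F{\left(X \right)} = - \frac{1}{178}$
$\left(26011 + 369\right) \left(F{\left(-27 \right)} + K{\left(11 \right)}\right) = \left(26011 + 369\right) \left(- \frac{1}{178} + \left(-85 + 11\right)\right) = 26380 \left(- \frac{1}{178} - 74\right) = 26380 \left(- \frac{13173}{178}\right) = - \frac{173751870}{89}$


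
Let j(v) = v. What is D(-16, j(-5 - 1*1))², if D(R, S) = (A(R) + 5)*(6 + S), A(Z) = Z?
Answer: 0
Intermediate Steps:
D(R, S) = (5 + R)*(6 + S) (D(R, S) = (R + 5)*(6 + S) = (5 + R)*(6 + S))
D(-16, j(-5 - 1*1))² = (30 + 5*(-5 - 1*1) + 6*(-16) - 16*(-5 - 1*1))² = (30 + 5*(-5 - 1) - 96 - 16*(-5 - 1))² = (30 + 5*(-6) - 96 - 16*(-6))² = (30 - 30 - 96 + 96)² = 0² = 0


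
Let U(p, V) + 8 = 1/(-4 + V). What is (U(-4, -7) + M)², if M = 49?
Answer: 202500/121 ≈ 1673.6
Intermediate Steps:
U(p, V) = -8 + 1/(-4 + V)
(U(-4, -7) + M)² = ((33 - 8*(-7))/(-4 - 7) + 49)² = ((33 + 56)/(-11) + 49)² = (-1/11*89 + 49)² = (-89/11 + 49)² = (450/11)² = 202500/121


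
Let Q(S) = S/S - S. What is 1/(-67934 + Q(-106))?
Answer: -1/67827 ≈ -1.4743e-5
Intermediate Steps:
Q(S) = 1 - S
1/(-67934 + Q(-106)) = 1/(-67934 + (1 - 1*(-106))) = 1/(-67934 + (1 + 106)) = 1/(-67934 + 107) = 1/(-67827) = -1/67827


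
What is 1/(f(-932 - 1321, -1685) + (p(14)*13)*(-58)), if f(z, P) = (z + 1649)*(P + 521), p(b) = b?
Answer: 1/692500 ≈ 1.4440e-6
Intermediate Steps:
f(z, P) = (521 + P)*(1649 + z) (f(z, P) = (1649 + z)*(521 + P) = (521 + P)*(1649 + z))
1/(f(-932 - 1321, -1685) + (p(14)*13)*(-58)) = 1/((859129 + 521*(-932 - 1321) + 1649*(-1685) - 1685*(-932 - 1321)) + (14*13)*(-58)) = 1/((859129 + 521*(-2253) - 2778565 - 1685*(-2253)) + 182*(-58)) = 1/((859129 - 1173813 - 2778565 + 3796305) - 10556) = 1/(703056 - 10556) = 1/692500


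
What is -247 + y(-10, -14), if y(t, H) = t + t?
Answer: -267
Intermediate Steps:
y(t, H) = 2*t
-247 + y(-10, -14) = -247 + 2*(-10) = -247 - 20 = -267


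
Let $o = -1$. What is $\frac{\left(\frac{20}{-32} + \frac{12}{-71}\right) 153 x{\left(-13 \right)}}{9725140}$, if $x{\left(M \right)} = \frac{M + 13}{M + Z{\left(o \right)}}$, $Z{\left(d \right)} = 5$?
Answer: $0$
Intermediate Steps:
$x{\left(M \right)} = \frac{13 + M}{5 + M}$ ($x{\left(M \right)} = \frac{M + 13}{M + 5} = \frac{13 + M}{5 + M}$)
$\frac{\left(\frac{20}{-32} + \frac{12}{-71}\right) 153 x{\left(-13 \right)}}{9725140} = \frac{\left(\frac{20}{-32} + \frac{12}{-71}\right) 153 \frac{13 - 13}{5 - 13}}{9725140} = \left(20 \left(- \frac{1}{32}\right) + 12 \left(- \frac{1}{71}\right)\right) 153 \frac{1}{-8} \cdot 0 \cdot \frac{1}{9725140} = \left(- \frac{5}{8} - \frac{12}{71}\right) 153 \left(\left(- \frac{1}{8}\right) 0\right) \frac{1}{9725140} = \left(- \frac{451}{568}\right) 153 \cdot 0 \cdot \frac{1}{9725140} = \left(- \frac{69003}{568}\right) 0 \cdot \frac{1}{9725140} = 0 \cdot \frac{1}{9725140} = 0$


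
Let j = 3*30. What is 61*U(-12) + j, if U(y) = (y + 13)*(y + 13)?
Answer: 151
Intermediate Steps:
U(y) = (13 + y)² (U(y) = (13 + y)*(13 + y) = (13 + y)²)
j = 90
61*U(-12) + j = 61*(13 - 12)² + 90 = 61*1² + 90 = 61*1 + 90 = 61 + 90 = 151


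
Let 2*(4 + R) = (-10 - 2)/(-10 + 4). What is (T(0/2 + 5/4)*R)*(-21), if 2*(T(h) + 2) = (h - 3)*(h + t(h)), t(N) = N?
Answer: -4221/16 ≈ -263.81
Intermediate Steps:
R = -3 (R = -4 + ((-10 - 2)/(-10 + 4))/2 = -4 + (-12/(-6))/2 = -4 + (-12*(-⅙))/2 = -4 + (½)*2 = -4 + 1 = -3)
T(h) = -2 + h*(-3 + h) (T(h) = -2 + ((h - 3)*(h + h))/2 = -2 + ((-3 + h)*(2*h))/2 = -2 + (2*h*(-3 + h))/2 = -2 + h*(-3 + h))
(T(0/2 + 5/4)*R)*(-21) = ((-2 + (0/2 + 5/4)² - 3*(0/2 + 5/4))*(-3))*(-21) = ((-2 + (0*(½) + 5*(¼))² - 3*(0*(½) + 5*(¼)))*(-3))*(-21) = ((-2 + (0 + 5/4)² - 3*(0 + 5/4))*(-3))*(-21) = ((-2 + (5/4)² - 3*5/4)*(-3))*(-21) = ((-2 + 25/16 - 15/4)*(-3))*(-21) = -67/16*(-3)*(-21) = (201/16)*(-21) = -4221/16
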